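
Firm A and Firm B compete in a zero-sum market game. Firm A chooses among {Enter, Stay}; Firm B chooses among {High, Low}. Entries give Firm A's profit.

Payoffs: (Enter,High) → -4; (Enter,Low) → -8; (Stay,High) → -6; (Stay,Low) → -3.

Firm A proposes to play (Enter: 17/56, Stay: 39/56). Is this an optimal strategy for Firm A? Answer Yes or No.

Against High this mix gives (17/56)·(-4) + (39/56)·(-6) = -151/28.
Against Low this mix gives (17/56)·(-8) + (39/56)·(-3) = -253/56.
Firm B will play High, holding Firm A to -151/28. Shifting weight toward the row that does better against High would raise this floor (the equalizing mix achieves -36/7 against both High and Low), so the proposed strategy is not optimal.

No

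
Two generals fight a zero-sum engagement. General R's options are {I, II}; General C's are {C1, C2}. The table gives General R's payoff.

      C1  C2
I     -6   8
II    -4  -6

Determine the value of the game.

Row minima: I → -6, II → -6; maximin = -6.
Column maxima: C1 → -4, C2 → 8; minimax = -4.
-6 ≠ -4, so there is no saddle point; optimal play is mixed.
Let General R play I with probability p. Expected payoff against C1: (-6)p + (-4)(1−p) = −2p − 4; against C2: 8p + (-6)(1−p) = 14p − 6.
Setting these equal: −2p − 4 = 14p − 6 ⇒ −16p = -2 ⇒ p = 1/8, and the value is (-2)·(1/8) − 4 = -17/4.
For General C: with q = P(C1), equating I's and II's payoffs gives −14q + 8 = 2q − 6 ⇒ q = 7/8.

-17/4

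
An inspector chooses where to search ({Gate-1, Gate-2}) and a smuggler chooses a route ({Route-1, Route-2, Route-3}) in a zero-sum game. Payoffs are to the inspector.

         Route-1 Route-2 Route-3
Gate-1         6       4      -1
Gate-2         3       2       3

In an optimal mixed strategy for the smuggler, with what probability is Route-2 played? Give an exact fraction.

2/3

Row minima: Gate-1 → -1, Gate-2 → 2; maximin = 2.
Column maxima: Route-1 → 6, Route-2 → 4, Route-3 → 3; minimax = 3.
2 ≠ 3, so there is no saddle point; optimal play is mixed.
Route-1 is strictly dominated by Route-2 (it gives the inspector strictly more in every row), so the smuggler never plays it.
On the remaining 2×2 (Gate-1, Gate-2 vs Route-2, Route-3):
Let the inspector play Gate-1 with probability p. Expected payoff against Route-2: 4p + 2(1−p) = 2p + 2; against Route-3: (-1)p + 3(1−p) = −4p + 3.
Setting these equal: 2p + 2 = −4p + 3 ⇒ 6p = 1 ⇒ p = 1/6, and the value is (2)·(1/6) + 2 = 7/3.
For the smuggler: with q = P(Route-2), equating Gate-1's and Gate-2's payoffs gives 5q − 1 = −q + 3 ⇒ q = 2/3.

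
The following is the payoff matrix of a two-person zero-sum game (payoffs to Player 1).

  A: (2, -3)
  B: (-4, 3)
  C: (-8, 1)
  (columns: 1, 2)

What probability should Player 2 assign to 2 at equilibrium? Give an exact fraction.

Row minima: A → -3, B → -4, C → -8; maximin = -3.
Column maxima: 1 → 2, 2 → 3; minimax = 2.
-3 ≠ 2, so there is no saddle point; optimal play is mixed.
C is strictly dominated by B, so Player 1 never plays it.
On the remaining 2×2 (A, B vs 1, 2):
Let Player 1 play A with probability p. Expected payoff against 1: 2p + (-4)(1−p) = 6p − 4; against 2: (-3)p + 3(1−p) = −6p + 3.
Setting these equal: 6p − 4 = −6p + 3 ⇒ 12p = 7 ⇒ p = 7/12, and the value is (6)·(7/12) − 4 = -1/2.
For Player 2: with q = P(1), equating A's and B's payoffs gives 5q − 3 = −7q + 3 ⇒ q = 1/2.

1/2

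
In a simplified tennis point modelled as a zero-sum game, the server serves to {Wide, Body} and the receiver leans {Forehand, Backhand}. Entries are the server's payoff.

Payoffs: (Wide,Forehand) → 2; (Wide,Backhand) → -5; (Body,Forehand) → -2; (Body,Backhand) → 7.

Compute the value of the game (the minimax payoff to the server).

Row minima: Wide → -5, Body → -2; maximin = -2.
Column maxima: Forehand → 2, Backhand → 7; minimax = 2.
-2 ≠ 2, so there is no saddle point; optimal play is mixed.
Let the server play Wide with probability p. Expected payoff against Forehand: 2p + (-2)(1−p) = 4p − 2; against Backhand: (-5)p + 7(1−p) = −12p + 7.
Setting these equal: 4p − 2 = −12p + 7 ⇒ 16p = 9 ⇒ p = 9/16, and the value is (4)·(9/16) − 2 = 1/4.
For the receiver: with q = P(Forehand), equating Wide's and Body's payoffs gives 7q − 5 = −9q + 7 ⇒ q = 3/4.

1/4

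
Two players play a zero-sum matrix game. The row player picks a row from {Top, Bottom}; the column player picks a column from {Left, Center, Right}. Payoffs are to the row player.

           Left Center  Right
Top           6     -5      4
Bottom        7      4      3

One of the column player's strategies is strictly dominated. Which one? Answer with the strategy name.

Left

Center holds the row player's payoff strictly below Left in every row: -5 < 6, 4 < 7.
So Left is strictly dominated for the column player.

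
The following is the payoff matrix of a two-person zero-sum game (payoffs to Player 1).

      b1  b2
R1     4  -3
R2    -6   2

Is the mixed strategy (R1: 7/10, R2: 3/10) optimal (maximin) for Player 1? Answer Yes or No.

Against b1 this mix gives (7/10)·4 + (3/10)·(-6) = 1.
Against b2 this mix gives (7/10)·(-3) + (3/10)·2 = -3/2.
Player 2 will play b2, holding Player 1 to -3/2. Shifting weight toward the row that does better against b2 would raise this floor (the equalizing mix achieves -2/3 against both b2 and b1), so the proposed strategy is not optimal.

No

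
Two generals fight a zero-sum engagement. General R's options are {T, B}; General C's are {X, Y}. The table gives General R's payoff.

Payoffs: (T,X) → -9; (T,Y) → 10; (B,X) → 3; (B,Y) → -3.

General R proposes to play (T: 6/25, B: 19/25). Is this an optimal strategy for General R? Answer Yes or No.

Yes

Against X this mix gives (6/25)·(-9) + (19/25)·3 = 3/25.
Against Y this mix gives (6/25)·10 + (19/25)·(-3) = 3/25.
All of General C's active replies (X, Y) yield 3/25, and no column does worse for General R. The mix makes General C indifferent and guarantees 3/25, so it is optimal.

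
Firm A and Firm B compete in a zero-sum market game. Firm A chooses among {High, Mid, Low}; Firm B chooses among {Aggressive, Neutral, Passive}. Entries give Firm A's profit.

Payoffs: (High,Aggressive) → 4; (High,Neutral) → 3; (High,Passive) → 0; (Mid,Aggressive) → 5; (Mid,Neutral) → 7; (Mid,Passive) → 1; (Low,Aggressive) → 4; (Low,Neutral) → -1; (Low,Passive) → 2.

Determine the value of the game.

5/3

Row minima: High → 0, Mid → 1, Low → -1; maximin = 1.
Column maxima: Aggressive → 5, Neutral → 7, Passive → 2; minimax = 2.
1 ≠ 2, so there is no saddle point; optimal play is mixed.
High is strictly dominated by Mid, so Firm A never plays it.
Aggressive is strictly dominated by Passive (it gives Firm A strictly more in every row), so Firm B never plays it.
On the remaining 2×2 (Mid, Low vs Neutral, Passive):
Let Firm A play Mid with probability p. Expected payoff against Neutral: 7p + (-1)(1−p) = 8p − 1; against Passive: 1p + 2(1−p) = −p + 2.
Setting these equal: 8p − 1 = −p + 2 ⇒ 9p = 3 ⇒ p = 1/3, and the value is (8)·(1/3) − 1 = 5/3.
For Firm B: with q = P(Neutral), equating Mid's and Low's payoffs gives 6q + 1 = −3q + 2 ⇒ q = 1/9.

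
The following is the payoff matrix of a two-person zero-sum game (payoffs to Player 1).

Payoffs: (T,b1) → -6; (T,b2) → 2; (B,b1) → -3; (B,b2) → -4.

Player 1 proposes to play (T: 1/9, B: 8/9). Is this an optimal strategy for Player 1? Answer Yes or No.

Against b1 this mix gives (1/9)·(-6) + (8/9)·(-3) = -10/3.
Against b2 this mix gives (1/9)·2 + (8/9)·(-4) = -10/3.
All of Player 2's active replies (b1, b2) yield -10/3, and no column does worse for Player 1. The mix makes Player 2 indifferent and guarantees -10/3, so it is optimal.

Yes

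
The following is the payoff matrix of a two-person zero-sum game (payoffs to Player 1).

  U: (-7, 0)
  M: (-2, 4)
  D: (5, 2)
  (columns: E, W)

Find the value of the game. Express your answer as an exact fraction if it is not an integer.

8/3

Row minima: U → -7, M → -2, D → 2; maximin = 2.
Column maxima: E → 5, W → 4; minimax = 4.
2 ≠ 4, so there is no saddle point; optimal play is mixed.
U is strictly dominated by M, so Player 1 never plays it.
On the remaining 2×2 (M, D vs E, W):
Let Player 1 play M with probability p. Expected payoff against E: (-2)p + 5(1−p) = −7p + 5; against W: 4p + 2(1−p) = 2p + 2.
Setting these equal: −7p + 5 = 2p + 2 ⇒ −9p = -3 ⇒ p = 1/3, and the value is (-7)·(1/3) + 5 = 8/3.
For Player 2: with q = P(E), equating M's and D's payoffs gives −6q + 4 = 3q + 2 ⇒ q = 2/9.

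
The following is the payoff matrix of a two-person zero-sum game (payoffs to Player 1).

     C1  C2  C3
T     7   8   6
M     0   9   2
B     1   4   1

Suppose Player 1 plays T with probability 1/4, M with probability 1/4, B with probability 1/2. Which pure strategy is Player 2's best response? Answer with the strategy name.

C1

If Player 2 plays C1, Player 1's expected payoff is (1/4)·7 + (1/4)·0 + (1/2)·1 = 9/4.
If Player 2 plays C2, Player 1's expected payoff is (1/4)·8 + (1/4)·9 + (1/2)·4 = 25/4.
If Player 2 plays C3, Player 1's expected payoff is (1/4)·6 + (1/4)·2 + (1/2)·1 = 5/2.
Player 2 minimizes Player 1's payoff; the smallest is 9/4, so the best response is C1.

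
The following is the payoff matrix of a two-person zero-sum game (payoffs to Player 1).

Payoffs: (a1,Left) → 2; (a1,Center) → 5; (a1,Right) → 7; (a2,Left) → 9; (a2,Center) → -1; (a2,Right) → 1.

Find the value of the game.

47/13

Row minima: a1 → 2, a2 → -1; maximin = 2.
Column maxima: Left → 9, Center → 5, Right → 7; minimax = 5.
2 ≠ 5, so there is no saddle point; optimal play is mixed.
Right is strictly dominated by Center (it gives Player 1 strictly more in every row), so Player 2 never plays it.
On the remaining 2×2 (a1, a2 vs Left, Center):
Let Player 1 play a1 with probability p. Expected payoff against Left: 2p + 9(1−p) = −7p + 9; against Center: 5p + (-1)(1−p) = 6p − 1.
Setting these equal: −7p + 9 = 6p − 1 ⇒ −13p = -10 ⇒ p = 10/13, and the value is (-7)·(10/13) + 9 = 47/13.
For Player 2: with q = P(Left), equating a1's and a2's payoffs gives −3q + 5 = 10q − 1 ⇒ q = 6/13.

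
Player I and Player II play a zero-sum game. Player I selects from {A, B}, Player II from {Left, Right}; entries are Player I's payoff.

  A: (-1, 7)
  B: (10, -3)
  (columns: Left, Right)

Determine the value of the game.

67/21

Row minima: A → -1, B → -3; maximin = -1.
Column maxima: Left → 10, Right → 7; minimax = 7.
-1 ≠ 7, so there is no saddle point; optimal play is mixed.
Let Player I play A with probability p. Expected payoff against Left: (-1)p + 10(1−p) = −11p + 10; against Right: 7p + (-3)(1−p) = 10p − 3.
Setting these equal: −11p + 10 = 10p − 3 ⇒ −21p = -13 ⇒ p = 13/21, and the value is (-11)·(13/21) + 10 = 67/21.
For Player II: with q = P(Left), equating A's and B's payoffs gives −8q + 7 = 13q − 3 ⇒ q = 10/21.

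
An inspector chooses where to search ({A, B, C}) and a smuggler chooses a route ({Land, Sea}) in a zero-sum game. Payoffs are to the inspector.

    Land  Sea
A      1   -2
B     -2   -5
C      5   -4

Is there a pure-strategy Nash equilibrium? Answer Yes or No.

Row minima: A → -2, B → -5, C → -4; maximin = -2.
Column maxima: Land → 5, Sea → -2; minimax = -2.
maximin = minimax = -2, so a saddle point exists.

Yes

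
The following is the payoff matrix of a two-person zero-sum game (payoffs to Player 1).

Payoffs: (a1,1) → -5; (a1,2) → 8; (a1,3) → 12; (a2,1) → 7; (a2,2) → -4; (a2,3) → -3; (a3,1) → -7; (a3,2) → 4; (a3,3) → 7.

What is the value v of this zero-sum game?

Row minima: a1 → -5, a2 → -4, a3 → -7; maximin = -4.
Column maxima: 1 → 7, 2 → 8, 3 → 12; minimax = 7.
-4 ≠ 7, so there is no saddle point; optimal play is mixed.
a3 is strictly dominated by a1, so Player 1 never plays it.
3 is strictly dominated by 2 (it gives Player 1 strictly more in every row), so Player 2 never plays it.
On the remaining 2×2 (a1, a2 vs 1, 2):
Let Player 1 play a1 with probability p. Expected payoff against 1: (-5)p + 7(1−p) = −12p + 7; against 2: 8p + (-4)(1−p) = 12p − 4.
Setting these equal: −12p + 7 = 12p − 4 ⇒ −24p = -11 ⇒ p = 11/24, and the value is (-12)·(11/24) + 7 = 3/2.
For Player 2: with q = P(1), equating a1's and a2's payoffs gives −13q + 8 = 11q − 4 ⇒ q = 1/2.

3/2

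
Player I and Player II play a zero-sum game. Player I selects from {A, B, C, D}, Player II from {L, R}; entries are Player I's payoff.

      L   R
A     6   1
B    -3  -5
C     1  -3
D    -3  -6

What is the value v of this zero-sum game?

Row minima: A → 1, B → -5, C → -3, D → -6; maximin = 1.
Column maxima: L → 6, R → 1; minimax = 1.
Since maximin = minimax = 1, there is a saddle point and the value is 1.

1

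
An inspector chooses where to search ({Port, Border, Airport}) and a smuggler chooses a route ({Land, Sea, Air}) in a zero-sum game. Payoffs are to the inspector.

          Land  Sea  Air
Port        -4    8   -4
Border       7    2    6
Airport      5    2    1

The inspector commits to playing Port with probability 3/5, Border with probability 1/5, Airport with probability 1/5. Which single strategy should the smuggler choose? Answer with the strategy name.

If the smuggler plays Land, the inspector's expected payoff is (3/5)·(-4) + (1/5)·7 + (1/5)·5 = 0.
If the smuggler plays Sea, the inspector's expected payoff is (3/5)·8 + (1/5)·2 + (1/5)·2 = 28/5.
If the smuggler plays Air, the inspector's expected payoff is (3/5)·(-4) + (1/5)·6 + (1/5)·1 = -1.
The smuggler minimizes the inspector's payoff; the smallest is -1, so the best response is Air.

Air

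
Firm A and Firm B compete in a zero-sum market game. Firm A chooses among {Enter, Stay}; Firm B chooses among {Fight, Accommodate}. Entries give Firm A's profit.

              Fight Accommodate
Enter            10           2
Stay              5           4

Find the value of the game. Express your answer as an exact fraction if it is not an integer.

Row minima: Enter → 2, Stay → 4; maximin = 4.
Column maxima: Fight → 10, Accommodate → 4; minimax = 4.
Since maximin = minimax = 4, there is a saddle point and the value is 4.

4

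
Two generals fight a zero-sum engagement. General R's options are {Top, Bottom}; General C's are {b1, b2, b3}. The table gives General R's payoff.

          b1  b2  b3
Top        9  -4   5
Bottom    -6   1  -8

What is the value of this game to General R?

-3/2

Row minima: Top → -4, Bottom → -8; maximin = -4.
Column maxima: b1 → 9, b2 → 1, b3 → 5; minimax = 1.
-4 ≠ 1, so there is no saddle point; optimal play is mixed.
b1 is strictly dominated by b3 (it gives General R strictly more in every row), so General C never plays it.
On the remaining 2×2 (Top, Bottom vs b2, b3):
Let General R play Top with probability p. Expected payoff against b2: (-4)p + 1(1−p) = −5p + 1; against b3: 5p + (-8)(1−p) = 13p − 8.
Setting these equal: −5p + 1 = 13p − 8 ⇒ −18p = -9 ⇒ p = 1/2, and the value is (-5)·(1/2) + 1 = -3/2.
For General C: with q = P(b2), equating Top's and Bottom's payoffs gives −9q + 5 = 9q − 8 ⇒ q = 13/18.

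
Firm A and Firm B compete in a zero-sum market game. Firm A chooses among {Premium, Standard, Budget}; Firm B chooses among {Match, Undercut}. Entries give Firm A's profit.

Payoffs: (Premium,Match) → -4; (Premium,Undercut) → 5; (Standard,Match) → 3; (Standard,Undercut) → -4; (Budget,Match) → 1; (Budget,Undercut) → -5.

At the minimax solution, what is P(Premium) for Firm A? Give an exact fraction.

Row minima: Premium → -4, Standard → -4, Budget → -5; maximin = -4.
Column maxima: Match → 3, Undercut → 5; minimax = 3.
-4 ≠ 3, so there is no saddle point; optimal play is mixed.
Budget is strictly dominated by Standard, so Firm A never plays it.
On the remaining 2×2 (Premium, Standard vs Match, Undercut):
Let Firm A play Premium with probability p. Expected payoff against Match: (-4)p + 3(1−p) = −7p + 3; against Undercut: 5p + (-4)(1−p) = 9p − 4.
Setting these equal: −7p + 3 = 9p − 4 ⇒ −16p = -7 ⇒ p = 7/16, and the value is (-7)·(7/16) + 3 = -1/16.
For Firm B: with q = P(Match), equating Premium's and Standard's payoffs gives −9q + 5 = 7q − 4 ⇒ q = 9/16.

7/16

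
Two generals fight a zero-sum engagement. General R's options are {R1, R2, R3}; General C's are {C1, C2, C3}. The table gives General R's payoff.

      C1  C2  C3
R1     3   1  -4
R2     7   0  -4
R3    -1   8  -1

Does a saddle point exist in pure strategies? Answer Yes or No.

Row minima: R1 → -4, R2 → -4, R3 → -1; maximin = -1.
Column maxima: C1 → 7, C2 → 8, C3 → -1; minimax = -1.
maximin = minimax = -1, so a saddle point exists.

Yes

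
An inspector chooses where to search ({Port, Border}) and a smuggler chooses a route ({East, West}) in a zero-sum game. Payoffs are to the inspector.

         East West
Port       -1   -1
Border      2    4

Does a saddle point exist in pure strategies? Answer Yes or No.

Yes

Row minima: Port → -1, Border → 2; maximin = 2.
Column maxima: East → 2, West → 4; minimax = 2.
maximin = minimax = 2, so a saddle point exists.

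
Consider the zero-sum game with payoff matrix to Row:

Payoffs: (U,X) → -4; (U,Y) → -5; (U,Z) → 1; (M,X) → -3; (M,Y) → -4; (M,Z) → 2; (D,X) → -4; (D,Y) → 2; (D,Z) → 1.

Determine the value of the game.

-22/7

Row minima: U → -5, M → -4, D → -4; maximin = -4.
Column maxima: X → -3, Y → 2, Z → 2; minimax = -3.
-4 ≠ -3, so there is no saddle point; optimal play is mixed.
U is strictly dominated by M, so Row never plays it.
Z is strictly dominated by X (it gives Row strictly more in every row), so Column never plays it.
On the remaining 2×2 (M, D vs X, Y):
Let Row play M with probability p. Expected payoff against X: (-3)p + (-4)(1−p) = p − 4; against Y: (-4)p + 2(1−p) = −6p + 2.
Setting these equal: p − 4 = −6p + 2 ⇒ 7p = 6 ⇒ p = 6/7, and the value is (1)·(6/7) − 4 = -22/7.
For Column: with q = P(X), equating M's and D's payoffs gives q − 4 = −6q + 2 ⇒ q = 6/7.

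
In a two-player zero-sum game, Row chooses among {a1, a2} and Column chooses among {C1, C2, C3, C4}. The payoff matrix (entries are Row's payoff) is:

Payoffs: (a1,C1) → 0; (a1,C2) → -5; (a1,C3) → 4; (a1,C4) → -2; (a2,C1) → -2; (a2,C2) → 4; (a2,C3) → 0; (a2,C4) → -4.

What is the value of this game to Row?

Row minima: a1 → -5, a2 → -4; maximin = -4.
Column maxima: C1 → 0, C2 → 4, C3 → 4, C4 → -2; minimax = -2.
-4 ≠ -2, so there is no saddle point; optimal play is mixed.
C1 is strictly dominated by C4 (it gives Row strictly more in every row), so Column never plays it.
C3 is strictly dominated by C4 (it gives Row strictly more in every row), so Column never plays it.
On the remaining 2×2 (a1, a2 vs C2, C4):
Let Row play a1 with probability p. Expected payoff against C2: (-5)p + 4(1−p) = −9p + 4; against C4: (-2)p + (-4)(1−p) = 2p − 4.
Setting these equal: −9p + 4 = 2p − 4 ⇒ −11p = -8 ⇒ p = 8/11, and the value is (-9)·(8/11) + 4 = -28/11.
For Column: with q = P(C2), equating a1's and a2's payoffs gives −3q − 2 = 8q − 4 ⇒ q = 2/11.

-28/11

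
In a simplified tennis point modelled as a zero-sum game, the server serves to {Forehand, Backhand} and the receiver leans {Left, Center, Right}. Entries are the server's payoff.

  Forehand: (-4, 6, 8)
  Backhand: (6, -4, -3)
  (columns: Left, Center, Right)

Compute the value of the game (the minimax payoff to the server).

Row minima: Forehand → -4, Backhand → -4; maximin = -4.
Column maxima: Left → 6, Center → 6, Right → 8; minimax = 6.
-4 ≠ 6, so there is no saddle point; optimal play is mixed.
Right is strictly dominated by Center (it gives the server strictly more in every row), so the receiver never plays it.
On the remaining 2×2 (Forehand, Backhand vs Left, Center):
Let the server play Forehand with probability p. Expected payoff against Left: (-4)p + 6(1−p) = −10p + 6; against Center: 6p + (-4)(1−p) = 10p − 4.
Setting these equal: −10p + 6 = 10p − 4 ⇒ −20p = -10 ⇒ p = 1/2, and the value is (-10)·(1/2) + 6 = 1.
For the receiver: with q = P(Left), equating Forehand's and Backhand's payoffs gives −10q + 6 = 10q − 4 ⇒ q = 1/2.

1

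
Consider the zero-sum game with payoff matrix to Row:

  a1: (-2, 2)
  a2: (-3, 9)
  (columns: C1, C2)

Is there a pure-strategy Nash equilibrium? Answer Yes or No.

Row minima: a1 → -2, a2 → -3; maximin = -2.
Column maxima: C1 → -2, C2 → 9; minimax = -2.
maximin = minimax = -2, so a saddle point exists.

Yes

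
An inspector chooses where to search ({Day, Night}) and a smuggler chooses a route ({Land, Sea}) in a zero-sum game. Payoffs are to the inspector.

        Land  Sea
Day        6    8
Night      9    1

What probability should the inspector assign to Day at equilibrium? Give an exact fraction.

4/5

Row minima: Day → 6, Night → 1; maximin = 6.
Column maxima: Land → 9, Sea → 8; minimax = 8.
6 ≠ 8, so there is no saddle point; optimal play is mixed.
Let the inspector play Day with probability p. Expected payoff against Land: 6p + 9(1−p) = −3p + 9; against Sea: 8p + 1(1−p) = 7p + 1.
Setting these equal: −3p + 9 = 7p + 1 ⇒ −10p = -8 ⇒ p = 4/5, and the value is (-3)·(4/5) + 9 = 33/5.
For the smuggler: with q = P(Land), equating Day's and Night's payoffs gives −2q + 8 = 8q + 1 ⇒ q = 7/10.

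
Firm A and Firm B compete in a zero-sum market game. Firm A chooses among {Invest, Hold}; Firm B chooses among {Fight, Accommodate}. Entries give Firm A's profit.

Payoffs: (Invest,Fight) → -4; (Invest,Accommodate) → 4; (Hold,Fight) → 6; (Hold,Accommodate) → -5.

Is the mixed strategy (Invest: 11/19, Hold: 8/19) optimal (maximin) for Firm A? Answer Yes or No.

Against Fight this mix gives (11/19)·(-4) + (8/19)·6 = 4/19.
Against Accommodate this mix gives (11/19)·4 + (8/19)·(-5) = 4/19.
All of Firm B's active replies (Fight, Accommodate) yield 4/19, and no column does worse for Firm A. The mix makes Firm B indifferent and guarantees 4/19, so it is optimal.

Yes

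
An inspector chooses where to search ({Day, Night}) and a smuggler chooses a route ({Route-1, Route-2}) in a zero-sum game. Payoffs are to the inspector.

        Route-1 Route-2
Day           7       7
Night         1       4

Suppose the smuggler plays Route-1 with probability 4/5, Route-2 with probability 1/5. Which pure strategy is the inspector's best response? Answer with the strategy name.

Expected payoff of Day: (4/5)·7 + (1/5)·7 = 7.
Expected payoff of Night: (4/5)·1 + (1/5)·4 = 8/5.
The largest is 7, so the inspector's best response is Day.

Day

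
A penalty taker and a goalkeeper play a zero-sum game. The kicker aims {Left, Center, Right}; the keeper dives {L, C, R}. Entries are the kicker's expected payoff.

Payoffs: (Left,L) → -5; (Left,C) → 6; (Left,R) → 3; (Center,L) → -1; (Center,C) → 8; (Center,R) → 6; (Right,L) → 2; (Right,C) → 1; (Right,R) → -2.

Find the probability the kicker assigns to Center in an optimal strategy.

4/11

Row minima: Left → -5, Center → -1, Right → -2; maximin = -1.
Column maxima: L → 2, C → 8, R → 6; minimax = 2.
-1 ≠ 2, so there is no saddle point; optimal play is mixed.
Left is strictly dominated by Center, so the kicker never plays it.
C is strictly dominated by R (it gives the kicker strictly more in every row), so the keeper never plays it.
On the remaining 2×2 (Center, Right vs L, R):
Let the kicker play Center with probability p. Expected payoff against L: (-1)p + 2(1−p) = −3p + 2; against R: 6p + (-2)(1−p) = 8p − 2.
Setting these equal: −3p + 2 = 8p − 2 ⇒ −11p = -4 ⇒ p = 4/11, and the value is (-3)·(4/11) + 2 = 10/11.
For the keeper: with q = P(L), equating Center's and Right's payoffs gives −7q + 6 = 4q − 2 ⇒ q = 8/11.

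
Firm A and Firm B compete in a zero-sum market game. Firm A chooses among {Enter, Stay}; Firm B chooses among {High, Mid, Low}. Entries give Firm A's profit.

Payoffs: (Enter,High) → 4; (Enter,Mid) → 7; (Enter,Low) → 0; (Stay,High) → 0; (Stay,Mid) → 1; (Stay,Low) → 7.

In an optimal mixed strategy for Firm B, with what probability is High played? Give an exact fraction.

Row minima: Enter → 0, Stay → 0; maximin = 0.
Column maxima: High → 4, Mid → 7, Low → 7; minimax = 4.
0 ≠ 4, so there is no saddle point; optimal play is mixed.
Mid is strictly dominated by High (it gives Firm A strictly more in every row), so Firm B never plays it.
On the remaining 2×2 (Enter, Stay vs High, Low):
Let Firm A play Enter with probability p. Expected payoff against High: 4p + 0(1−p) = 4p; against Low: 0p + 7(1−p) = −7p + 7.
Setting these equal: 4p = −7p + 7 ⇒ 11p = 7 ⇒ p = 7/11, and the value is (4)·(7/11) = 28/11.
For Firm B: with q = P(High), equating Enter's and Stay's payoffs gives 4q = −7q + 7 ⇒ q = 7/11.

7/11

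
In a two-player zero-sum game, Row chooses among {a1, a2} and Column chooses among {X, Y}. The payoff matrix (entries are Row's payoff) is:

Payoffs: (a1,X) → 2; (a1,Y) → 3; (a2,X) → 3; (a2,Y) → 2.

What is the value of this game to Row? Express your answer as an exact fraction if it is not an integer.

5/2

Row minima: a1 → 2, a2 → 2; maximin = 2.
Column maxima: X → 3, Y → 3; minimax = 3.
2 ≠ 3, so there is no saddle point; optimal play is mixed.
Let Row play a1 with probability p. Expected payoff against X: 2p + 3(1−p) = −p + 3; against Y: 3p + 2(1−p) = p + 2.
Setting these equal: −p + 3 = p + 2 ⇒ −2p = -1 ⇒ p = 1/2, and the value is (-1)·(1/2) + 3 = 5/2.
For Column: with q = P(X), equating a1's and a2's payoffs gives −q + 3 = q + 2 ⇒ q = 1/2.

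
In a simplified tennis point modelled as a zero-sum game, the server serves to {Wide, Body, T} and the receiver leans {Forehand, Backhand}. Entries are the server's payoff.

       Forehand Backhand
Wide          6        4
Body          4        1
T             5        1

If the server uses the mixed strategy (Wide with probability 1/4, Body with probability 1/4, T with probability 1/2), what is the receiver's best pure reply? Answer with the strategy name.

Backhand

If the receiver plays Forehand, the server's expected payoff is (1/4)·6 + (1/4)·4 + (1/2)·5 = 5.
If the receiver plays Backhand, the server's expected payoff is (1/4)·4 + (1/4)·1 + (1/2)·1 = 7/4.
The receiver minimizes the server's payoff; the smallest is 7/4, so the best response is Backhand.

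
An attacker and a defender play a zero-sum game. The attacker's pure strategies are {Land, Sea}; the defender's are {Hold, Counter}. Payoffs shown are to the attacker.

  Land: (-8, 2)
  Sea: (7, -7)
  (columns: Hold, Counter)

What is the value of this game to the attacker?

-7/4

Row minima: Land → -8, Sea → -7; maximin = -7.
Column maxima: Hold → 7, Counter → 2; minimax = 2.
-7 ≠ 2, so there is no saddle point; optimal play is mixed.
Let the attacker play Land with probability p. Expected payoff against Hold: (-8)p + 7(1−p) = −15p + 7; against Counter: 2p + (-7)(1−p) = 9p − 7.
Setting these equal: −15p + 7 = 9p − 7 ⇒ −24p = -14 ⇒ p = 7/12, and the value is (-15)·(7/12) + 7 = -7/4.
For the defender: with q = P(Hold), equating Land's and Sea's payoffs gives −10q + 2 = 14q − 7 ⇒ q = 3/8.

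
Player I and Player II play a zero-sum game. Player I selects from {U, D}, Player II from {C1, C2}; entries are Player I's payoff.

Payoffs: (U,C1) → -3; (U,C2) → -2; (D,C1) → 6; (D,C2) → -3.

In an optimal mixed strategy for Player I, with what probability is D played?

Row minima: U → -3, D → -3; maximin = -3.
Column maxima: C1 → 6, C2 → -2; minimax = -2.
-3 ≠ -2, so there is no saddle point; optimal play is mixed.
Let Player I play U with probability p. Expected payoff against C1: (-3)p + 6(1−p) = −9p + 6; against C2: (-2)p + (-3)(1−p) = p − 3.
Setting these equal: −9p + 6 = p − 3 ⇒ −10p = -9 ⇒ p = 9/10, and the value is (-9)·(9/10) + 6 = -21/10.
For Player II: with q = P(C1), equating U's and D's payoffs gives −q − 2 = 9q − 3 ⇒ q = 1/10.

1/10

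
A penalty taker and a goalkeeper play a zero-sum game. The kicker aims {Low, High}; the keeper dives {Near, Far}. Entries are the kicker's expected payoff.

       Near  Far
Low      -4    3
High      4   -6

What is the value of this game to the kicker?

Row minima: Low → -4, High → -6; maximin = -4.
Column maxima: Near → 4, Far → 3; minimax = 3.
-4 ≠ 3, so there is no saddle point; optimal play is mixed.
Let the kicker play Low with probability p. Expected payoff against Near: (-4)p + 4(1−p) = −8p + 4; against Far: 3p + (-6)(1−p) = 9p − 6.
Setting these equal: −8p + 4 = 9p − 6 ⇒ −17p = -10 ⇒ p = 10/17, and the value is (-8)·(10/17) + 4 = -12/17.
For the keeper: with q = P(Near), equating Low's and High's payoffs gives −7q + 3 = 10q − 6 ⇒ q = 9/17.

-12/17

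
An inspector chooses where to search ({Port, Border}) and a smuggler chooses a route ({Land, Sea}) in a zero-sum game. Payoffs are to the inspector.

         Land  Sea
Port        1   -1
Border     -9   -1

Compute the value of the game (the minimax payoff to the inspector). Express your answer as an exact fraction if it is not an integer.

-1

Row minima: Port → -1, Border → -9; maximin = -1.
Column maxima: Land → 1, Sea → -1; minimax = -1.
Since maximin = minimax = -1, there is a saddle point and the value is -1.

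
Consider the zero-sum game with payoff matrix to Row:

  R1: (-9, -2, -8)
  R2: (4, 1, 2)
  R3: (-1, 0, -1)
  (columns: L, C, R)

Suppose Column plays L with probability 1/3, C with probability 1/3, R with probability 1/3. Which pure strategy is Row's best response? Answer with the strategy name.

Expected payoff of R1: (1/3)·(-9) + (1/3)·(-2) + (1/3)·(-8) = -19/3.
Expected payoff of R2: (1/3)·4 + (1/3)·1 + (1/3)·2 = 7/3.
Expected payoff of R3: (1/3)·(-1) + (1/3)·0 + (1/3)·(-1) = -2/3.
The largest is 7/3, so Row's best response is R2.

R2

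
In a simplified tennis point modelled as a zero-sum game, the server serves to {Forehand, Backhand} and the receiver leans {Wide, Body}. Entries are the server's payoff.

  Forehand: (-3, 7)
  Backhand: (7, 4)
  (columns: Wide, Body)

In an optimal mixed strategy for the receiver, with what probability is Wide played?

3/13

Row minima: Forehand → -3, Backhand → 4; maximin = 4.
Column maxima: Wide → 7, Body → 7; minimax = 7.
4 ≠ 7, so there is no saddle point; optimal play is mixed.
Let the server play Forehand with probability p. Expected payoff against Wide: (-3)p + 7(1−p) = −10p + 7; against Body: 7p + 4(1−p) = 3p + 4.
Setting these equal: −10p + 7 = 3p + 4 ⇒ −13p = -3 ⇒ p = 3/13, and the value is (-10)·(3/13) + 7 = 61/13.
For the receiver: with q = P(Wide), equating Forehand's and Backhand's payoffs gives −10q + 7 = 3q + 4 ⇒ q = 3/13.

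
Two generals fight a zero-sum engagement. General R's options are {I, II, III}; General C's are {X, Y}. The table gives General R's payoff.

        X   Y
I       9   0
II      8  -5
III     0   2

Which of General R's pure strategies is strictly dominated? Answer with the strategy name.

I gives a strictly higher payoff than II against every column: 9 > 8, 0 > -5.
So II is strictly dominated and General R never plays it.

II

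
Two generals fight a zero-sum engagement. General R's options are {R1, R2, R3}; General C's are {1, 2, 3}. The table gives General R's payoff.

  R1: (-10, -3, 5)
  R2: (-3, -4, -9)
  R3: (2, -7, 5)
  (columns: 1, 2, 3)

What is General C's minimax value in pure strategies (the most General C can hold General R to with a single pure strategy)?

-3

Column maxima: 1 → 2, 2 → -3, 3 → 5.
The smallest of these is -3.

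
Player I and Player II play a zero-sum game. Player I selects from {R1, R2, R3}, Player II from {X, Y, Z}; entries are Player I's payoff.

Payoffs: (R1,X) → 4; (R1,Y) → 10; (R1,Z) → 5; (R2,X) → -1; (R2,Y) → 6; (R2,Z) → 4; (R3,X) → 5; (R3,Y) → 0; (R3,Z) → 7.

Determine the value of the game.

Row minima: R1 → 4, R2 → -1, R3 → 0; maximin = 4.
Column maxima: X → 5, Y → 10, Z → 7; minimax = 5.
4 ≠ 5, so there is no saddle point; optimal play is mixed.
R2 is strictly dominated by R1, so Player I never plays it.
Z is strictly dominated by X (it gives Player I strictly more in every row), so Player II never plays it.
On the remaining 2×2 (R1, R3 vs X, Y):
Let Player I play R1 with probability p. Expected payoff against X: 4p + 5(1−p) = −p + 5; against Y: 10p + 0(1−p) = 10p.
Setting these equal: −p + 5 = 10p ⇒ −11p = -5 ⇒ p = 5/11, and the value is (-1)·(5/11) + 5 = 50/11.
For Player II: with q = P(X), equating R1's and R3's payoffs gives −6q + 10 = 5q ⇒ q = 10/11.

50/11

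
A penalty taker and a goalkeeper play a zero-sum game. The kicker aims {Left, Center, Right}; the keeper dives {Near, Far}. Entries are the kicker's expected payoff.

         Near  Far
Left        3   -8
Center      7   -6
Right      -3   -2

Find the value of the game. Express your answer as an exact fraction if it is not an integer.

Row minima: Left → -8, Center → -6, Right → -3; maximin = -3.
Column maxima: Near → 7, Far → -2; minimax = -2.
-3 ≠ -2, so there is no saddle point; optimal play is mixed.
Left is strictly dominated by Center, so the kicker never plays it.
On the remaining 2×2 (Center, Right vs Near, Far):
Let the kicker play Center with probability p. Expected payoff against Near: 7p + (-3)(1−p) = 10p − 3; against Far: (-6)p + (-2)(1−p) = −4p − 2.
Setting these equal: 10p − 3 = −4p − 2 ⇒ 14p = 1 ⇒ p = 1/14, and the value is (10)·(1/14) − 3 = -16/7.
For the keeper: with q = P(Near), equating Center's and Right's payoffs gives 13q − 6 = −q − 2 ⇒ q = 2/7.

-16/7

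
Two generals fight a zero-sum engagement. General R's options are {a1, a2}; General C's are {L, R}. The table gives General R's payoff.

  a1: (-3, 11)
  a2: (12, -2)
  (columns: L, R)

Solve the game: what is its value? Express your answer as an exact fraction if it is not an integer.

Row minima: a1 → -3, a2 → -2; maximin = -2.
Column maxima: L → 12, R → 11; minimax = 11.
-2 ≠ 11, so there is no saddle point; optimal play is mixed.
Let General R play a1 with probability p. Expected payoff against L: (-3)p + 12(1−p) = −15p + 12; against R: 11p + (-2)(1−p) = 13p − 2.
Setting these equal: −15p + 12 = 13p − 2 ⇒ −28p = -14 ⇒ p = 1/2, and the value is (-15)·(1/2) + 12 = 9/2.
For General C: with q = P(L), equating a1's and a2's payoffs gives −14q + 11 = 14q − 2 ⇒ q = 13/28.

9/2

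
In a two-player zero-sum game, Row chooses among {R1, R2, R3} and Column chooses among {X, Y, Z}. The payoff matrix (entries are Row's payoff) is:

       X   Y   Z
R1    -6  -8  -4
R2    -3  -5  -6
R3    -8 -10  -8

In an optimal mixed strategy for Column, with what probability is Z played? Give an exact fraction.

Row minima: R1 → -8, R2 → -6, R3 → -10; maximin = -6.
Column maxima: X → -3, Y → -5, Z → -4; minimax = -5.
-6 ≠ -5, so there is no saddle point; optimal play is mixed.
R3 is strictly dominated by R1, so Row never plays it.
X is strictly dominated by Y (it gives Row strictly more in every row), so Column never plays it.
On the remaining 2×2 (R1, R2 vs Y, Z):
Let Row play R1 with probability p. Expected payoff against Y: (-8)p + (-5)(1−p) = −3p − 5; against Z: (-4)p + (-6)(1−p) = 2p − 6.
Setting these equal: −3p − 5 = 2p − 6 ⇒ −5p = -1 ⇒ p = 1/5, and the value is (-3)·(1/5) − 5 = -28/5.
For Column: with q = P(Y), equating R1's and R2's payoffs gives −4q − 4 = q − 6 ⇒ q = 2/5.

3/5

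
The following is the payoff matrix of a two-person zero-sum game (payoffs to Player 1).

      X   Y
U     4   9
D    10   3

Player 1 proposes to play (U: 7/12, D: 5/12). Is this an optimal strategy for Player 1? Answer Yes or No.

Against X this mix gives (7/12)·4 + (5/12)·10 = 13/2.
Against Y this mix gives (7/12)·9 + (5/12)·3 = 13/2.
All of Player 2's active replies (X, Y) yield 13/2, and no column does worse for Player 1. The mix makes Player 2 indifferent and guarantees 13/2, so it is optimal.

Yes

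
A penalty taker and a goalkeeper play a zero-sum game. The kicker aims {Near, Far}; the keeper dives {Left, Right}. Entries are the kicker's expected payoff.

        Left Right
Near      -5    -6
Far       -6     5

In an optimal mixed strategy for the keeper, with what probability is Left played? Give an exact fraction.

Row minima: Near → -6, Far → -6; maximin = -6.
Column maxima: Left → -5, Right → 5; minimax = -5.
-6 ≠ -5, so there is no saddle point; optimal play is mixed.
Let the kicker play Near with probability p. Expected payoff against Left: (-5)p + (-6)(1−p) = p − 6; against Right: (-6)p + 5(1−p) = −11p + 5.
Setting these equal: p − 6 = −11p + 5 ⇒ 12p = 11 ⇒ p = 11/12, and the value is (1)·(11/12) − 6 = -61/12.
For the keeper: with q = P(Left), equating Near's and Far's payoffs gives q − 6 = −11q + 5 ⇒ q = 11/12.

11/12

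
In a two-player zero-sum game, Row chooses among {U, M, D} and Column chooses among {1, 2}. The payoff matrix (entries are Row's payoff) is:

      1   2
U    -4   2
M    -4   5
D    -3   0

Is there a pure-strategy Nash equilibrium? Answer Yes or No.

Row minima: U → -4, M → -4, D → -3; maximin = -3.
Column maxima: 1 → -3, 2 → 5; minimax = -3.
maximin = minimax = -3, so a saddle point exists.

Yes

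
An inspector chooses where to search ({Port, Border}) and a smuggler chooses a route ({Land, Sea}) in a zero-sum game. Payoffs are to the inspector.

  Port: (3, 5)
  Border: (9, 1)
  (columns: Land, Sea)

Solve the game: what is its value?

21/5

Row minima: Port → 3, Border → 1; maximin = 3.
Column maxima: Land → 9, Sea → 5; minimax = 5.
3 ≠ 5, so there is no saddle point; optimal play is mixed.
Let the inspector play Port with probability p. Expected payoff against Land: 3p + 9(1−p) = −6p + 9; against Sea: 5p + 1(1−p) = 4p + 1.
Setting these equal: −6p + 9 = 4p + 1 ⇒ −10p = -8 ⇒ p = 4/5, and the value is (-6)·(4/5) + 9 = 21/5.
For the smuggler: with q = P(Land), equating Port's and Border's payoffs gives −2q + 5 = 8q + 1 ⇒ q = 2/5.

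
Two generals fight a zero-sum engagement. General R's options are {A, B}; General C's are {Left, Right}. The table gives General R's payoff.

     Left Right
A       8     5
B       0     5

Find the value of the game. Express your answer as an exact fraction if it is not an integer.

Row minima: A → 5, B → 0; maximin = 5.
Column maxima: Left → 8, Right → 5; minimax = 5.
Since maximin = minimax = 5, there is a saddle point and the value is 5.

5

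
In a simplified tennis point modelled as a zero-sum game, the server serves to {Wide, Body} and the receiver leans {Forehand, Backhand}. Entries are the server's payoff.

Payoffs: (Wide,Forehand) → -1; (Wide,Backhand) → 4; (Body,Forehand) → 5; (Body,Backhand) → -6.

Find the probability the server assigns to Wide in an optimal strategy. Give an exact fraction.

Row minima: Wide → -1, Body → -6; maximin = -1.
Column maxima: Forehand → 5, Backhand → 4; minimax = 4.
-1 ≠ 4, so there is no saddle point; optimal play is mixed.
Let the server play Wide with probability p. Expected payoff against Forehand: (-1)p + 5(1−p) = −6p + 5; against Backhand: 4p + (-6)(1−p) = 10p − 6.
Setting these equal: −6p + 5 = 10p − 6 ⇒ −16p = -11 ⇒ p = 11/16, and the value is (-6)·(11/16) + 5 = 7/8.
For the receiver: with q = P(Forehand), equating Wide's and Body's payoffs gives −5q + 4 = 11q − 6 ⇒ q = 5/8.

11/16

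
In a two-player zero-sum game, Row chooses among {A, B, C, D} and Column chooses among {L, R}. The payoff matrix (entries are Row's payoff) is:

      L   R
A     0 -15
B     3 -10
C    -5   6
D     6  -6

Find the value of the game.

6/23

Row minima: A → -15, B → -10, C → -5, D → -6; maximin = -5.
Column maxima: L → 6, R → 6; minimax = 6.
-5 ≠ 6, so there is no saddle point; optimal play is mixed.
A is strictly dominated by B, so Row never plays it.
B is strictly dominated by D, so Row never plays it.
On the remaining 2×2 (C, D vs L, R):
Let Row play C with probability p. Expected payoff against L: (-5)p + 6(1−p) = −11p + 6; against R: 6p + (-6)(1−p) = 12p − 6.
Setting these equal: −11p + 6 = 12p − 6 ⇒ −23p = -12 ⇒ p = 12/23, and the value is (-11)·(12/23) + 6 = 6/23.
For Column: with q = P(L), equating C's and D's payoffs gives −11q + 6 = 12q − 6 ⇒ q = 12/23.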